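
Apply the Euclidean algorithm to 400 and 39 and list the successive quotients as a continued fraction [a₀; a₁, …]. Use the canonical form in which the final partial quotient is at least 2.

[10; 3, 1, 9]

Run the Euclidean algorithm, recording each quotient:
⌊400/39⌋ = 10, remainder 10
⌊39/10⌋ = 3, remainder 9
⌊10/9⌋ = 1, remainder 1
⌊9/1⌋ = 9, remainder 0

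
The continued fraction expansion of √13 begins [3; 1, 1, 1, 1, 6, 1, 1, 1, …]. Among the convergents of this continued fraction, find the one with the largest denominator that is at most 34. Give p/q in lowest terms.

119/33

a_0 = 3: 3/1  (≤ bound)
a_1 = 1: 4/1  (≤ bound)
a_2 = 1: 7/2  (≤ bound)
a_3 = 1: 11/3  (≤ bound)
a_4 = 1: 18/5  (≤ bound)
a_5 = 6: 119/33  (≤ bound)
a_6 = 1: 137/38  (> 34, stop)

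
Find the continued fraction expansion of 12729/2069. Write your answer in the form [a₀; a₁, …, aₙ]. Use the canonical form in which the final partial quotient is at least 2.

12729 ÷ 2069 → quotient 6, remainder 315
2069 ÷ 315 → quotient 6, remainder 179
315 ÷ 179 → quotient 1, remainder 136
179 ÷ 136 → quotient 1, remainder 43
136 ÷ 43 → quotient 3, remainder 7
43 ÷ 7 → quotient 6, remainder 1
7 ÷ 1 → quotient 7, remainder 0

[6; 6, 1, 1, 3, 6, 7]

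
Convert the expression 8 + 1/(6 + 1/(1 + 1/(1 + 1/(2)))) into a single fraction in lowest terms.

269/33

Starting at the tail and folding back:
Start with 2.
1 + 1/(2/1) = 1 + 1/2 = 3/2
1 + 1/(3/2) = 1 + 2/3 = 5/3
6 + 1/(5/3) = 6 + 3/5 = 33/5
8 + 1/(33/5) = 8 + 5/33 = 269/33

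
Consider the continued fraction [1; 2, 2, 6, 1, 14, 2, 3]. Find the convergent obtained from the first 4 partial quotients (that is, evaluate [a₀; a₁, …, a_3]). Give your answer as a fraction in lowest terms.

45/32

Use the convergent recurrence hₖ = aₖ·hₖ₋₁ + hₖ₋₂ (and likewise for the denominators kₖ):
a_0 = 1: 1/1
a_1 = 2: 3/2
a_2 = 2: 7/5
a_3 = 6: 45/32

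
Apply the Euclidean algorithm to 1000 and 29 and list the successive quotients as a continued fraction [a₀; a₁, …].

[34; 2, 14]

Run the Euclidean algorithm, recording each quotient:
1000 = 34·29 + 14, so a_0 = 34
29 = 2·14 + 1, so a_1 = 2
14 = 14·1 + 0, so a_2 = 14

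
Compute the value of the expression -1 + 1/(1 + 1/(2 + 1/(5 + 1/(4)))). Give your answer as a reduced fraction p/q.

Start with 4.
5 + 1/(4/1) = 5 + 1/4 = 21/4
2 + 1/(21/4) = 2 + 4/21 = 46/21
1 + 1/(46/21) = 1 + 21/46 = 67/46
-1 + 1/(67/46) = -1 + 46/67 = -21/67

-21/67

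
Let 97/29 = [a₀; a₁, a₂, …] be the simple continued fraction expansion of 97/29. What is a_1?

2

Repeatedly divide and take the remainder:
97 = 3·29 + 10, so a_0 = 3
29 = 2·10 + 9, so a_1 = 2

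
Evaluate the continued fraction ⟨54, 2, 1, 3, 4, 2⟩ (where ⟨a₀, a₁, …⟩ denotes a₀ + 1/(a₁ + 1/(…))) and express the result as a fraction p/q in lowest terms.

Compute successive convergents:
a_0 = 54: 54/1
a_1 = 2: 109/2
a_2 = 1: 163/3
a_3 = 3: 598/11
a_4 = 4: 2555/47
a_5 = 2: 5708/105

5708/105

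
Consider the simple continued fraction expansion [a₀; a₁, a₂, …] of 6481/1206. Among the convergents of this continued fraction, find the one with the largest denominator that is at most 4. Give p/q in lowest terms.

16/3

a_0 = 5: 5/1  (≤ bound)
a_1 = 2: 11/2  (≤ bound)
a_2 = 1: 16/3  (≤ bound)
a_3 = 2: 43/8  (> 4, stop)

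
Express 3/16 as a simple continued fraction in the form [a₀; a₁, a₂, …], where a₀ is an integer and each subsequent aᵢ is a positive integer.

3 ÷ 16 → quotient 0, remainder 3
16 ÷ 3 → quotient 5, remainder 1
3 ÷ 1 → quotient 3, remainder 0

[0; 5, 3]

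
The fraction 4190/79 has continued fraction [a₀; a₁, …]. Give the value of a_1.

26

Repeatedly divide and take the remainder:
4190 ÷ 79 → quotient 53, remainder 3
79 ÷ 3 → quotient 26, remainder 1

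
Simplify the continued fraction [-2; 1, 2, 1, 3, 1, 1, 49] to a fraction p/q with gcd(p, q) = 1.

-2131/1685

Start with 49.
1 + 1/(49/1) = 1 + 1/49 = 50/49
1 + 1/(50/49) = 1 + 49/50 = 99/50
3 + 1/(99/50) = 3 + 50/99 = 347/99
1 + 1/(347/99) = 1 + 99/347 = 446/347
2 + 1/(446/347) = 2 + 347/446 = 1239/446
1 + 1/(1239/446) = 1 + 446/1239 = 1685/1239
-2 + 1/(1685/1239) = -2 + 1239/1685 = -2131/1685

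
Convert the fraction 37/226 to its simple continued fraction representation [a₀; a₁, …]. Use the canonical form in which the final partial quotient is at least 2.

[0; 6, 9, 4]

37 ÷ 226 → quotient 0, remainder 37
226 ÷ 37 → quotient 6, remainder 4
37 ÷ 4 → quotient 9, remainder 1
4 ÷ 1 → quotient 4, remainder 0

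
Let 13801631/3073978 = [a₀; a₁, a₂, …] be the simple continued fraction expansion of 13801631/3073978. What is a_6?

13801631 ÷ 3073978 → quotient 4, remainder 1505719
3073978 ÷ 1505719 → quotient 2, remainder 62540
1505719 ÷ 62540 → quotient 24, remainder 4759
62540 ÷ 4759 → quotient 13, remainder 673
4759 ÷ 673 → quotient 7, remainder 48
673 ÷ 48 → quotient 14, remainder 1
48 ÷ 1 → quotient 48, remainder 0

48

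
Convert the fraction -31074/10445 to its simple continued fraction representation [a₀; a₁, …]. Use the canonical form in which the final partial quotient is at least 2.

[-3; 40, 52, 5]

⌊-31074/10445⌋ = -3, remainder 261
⌊10445/261⌋ = 40, remainder 5
⌊261/5⌋ = 52, remainder 1
⌊5/1⌋ = 5, remainder 0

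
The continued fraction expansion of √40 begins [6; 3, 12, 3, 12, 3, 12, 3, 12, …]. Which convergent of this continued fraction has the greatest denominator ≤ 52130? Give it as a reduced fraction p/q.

27379/4329

a_0 = 6: 6/1  (≤ bound)
a_1 = 3: 19/3  (≤ bound)
a_2 = 12: 234/37  (≤ bound)
a_3 = 3: 721/114  (≤ bound)
a_4 = 12: 8886/1405  (≤ bound)
a_5 = 3: 27379/4329  (≤ bound)
a_6 = 12: 337434/53353  (> 52130, stop)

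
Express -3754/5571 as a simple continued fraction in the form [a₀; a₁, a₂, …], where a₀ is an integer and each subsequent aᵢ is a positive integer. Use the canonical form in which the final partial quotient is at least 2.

[-1; 3, 15, 7, 17]

-3754 = -1·5571 + 1817, so a_0 = -1
5571 = 3·1817 + 120, so a_1 = 3
1817 = 15·120 + 17, so a_2 = 15
120 = 7·17 + 1, so a_3 = 7
17 = 17·1 + 0, so a_4 = 17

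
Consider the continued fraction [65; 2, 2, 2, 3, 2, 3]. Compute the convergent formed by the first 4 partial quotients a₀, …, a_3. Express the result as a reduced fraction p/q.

a_0 = 65: 65/1
a_1 = 2: 131/2
a_2 = 2: 327/5
a_3 = 2: 785/12

785/12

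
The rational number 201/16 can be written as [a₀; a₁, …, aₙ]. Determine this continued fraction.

[12; 1, 1, 3, 2]

⌊201/16⌋ = 12, remainder 9
⌊16/9⌋ = 1, remainder 7
⌊9/7⌋ = 1, remainder 2
⌊7/2⌋ = 3, remainder 1
⌊2/1⌋ = 2, remainder 0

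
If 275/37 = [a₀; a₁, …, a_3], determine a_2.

⌊275/37⌋ = 7, remainder 16
⌊37/16⌋ = 2, remainder 5
⌊16/5⌋ = 3, remainder 1

3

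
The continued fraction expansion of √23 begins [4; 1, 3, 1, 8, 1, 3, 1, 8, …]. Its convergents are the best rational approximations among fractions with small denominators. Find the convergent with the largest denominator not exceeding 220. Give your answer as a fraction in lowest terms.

a_0 = 4: 4/1  (≤ bound)
a_1 = 1: 5/1  (≤ bound)
a_2 = 3: 19/4  (≤ bound)
a_3 = 1: 24/5  (≤ bound)
a_4 = 8: 211/44  (≤ bound)
a_5 = 1: 235/49  (≤ bound)
a_6 = 3: 916/191  (≤ bound)
a_7 = 1: 1151/240  (> 220, stop)

916/191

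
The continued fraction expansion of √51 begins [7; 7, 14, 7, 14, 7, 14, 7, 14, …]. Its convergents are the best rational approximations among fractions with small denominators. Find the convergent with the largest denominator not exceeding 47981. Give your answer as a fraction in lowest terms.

List convergents until the denominator exceeds the bound:
a_0 = 7: 7/1  (≤ bound)
a_1 = 7: 50/7  (≤ bound)
a_2 = 14: 707/99  (≤ bound)
a_3 = 7: 4999/700  (≤ bound)
a_4 = 14: 70693/9899  (≤ bound)
a_5 = 7: 499850/69993  (> 47981, stop)

70693/9899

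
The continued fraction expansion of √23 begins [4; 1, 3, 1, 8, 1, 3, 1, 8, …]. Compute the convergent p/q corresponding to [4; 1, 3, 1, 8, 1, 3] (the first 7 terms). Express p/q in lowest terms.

a_0 = 4: 4/1
a_1 = 1: 5/1
a_2 = 3: 19/4
a_3 = 1: 24/5
a_4 = 8: 211/44
a_5 = 1: 235/49
a_6 = 3: 916/191

916/191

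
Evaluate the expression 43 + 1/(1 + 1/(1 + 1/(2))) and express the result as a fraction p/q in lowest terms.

218/5

a_0 = 43: 43/1
a_1 = 1: 44/1
a_2 = 1: 87/2
a_3 = 2: 218/5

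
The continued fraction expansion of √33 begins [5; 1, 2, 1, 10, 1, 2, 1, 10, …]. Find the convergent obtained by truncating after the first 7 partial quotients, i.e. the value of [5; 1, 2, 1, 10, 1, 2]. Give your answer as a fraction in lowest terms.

Start with 2.
1 + 1/(2/1) = 1 + 1/2 = 3/2
10 + 1/(3/2) = 10 + 2/3 = 32/3
1 + 1/(32/3) = 1 + 3/32 = 35/32
2 + 1/(35/32) = 2 + 32/35 = 102/35
1 + 1/(102/35) = 1 + 35/102 = 137/102
5 + 1/(137/102) = 5 + 102/137 = 787/137

787/137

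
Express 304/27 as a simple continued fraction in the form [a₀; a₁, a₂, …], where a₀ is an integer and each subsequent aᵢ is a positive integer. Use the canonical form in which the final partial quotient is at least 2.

[11; 3, 1, 6]

Repeatedly divide and take the remainder:
304 = 11·27 + 7, so a_0 = 11
27 = 3·7 + 6, so a_1 = 3
7 = 1·6 + 1, so a_2 = 1
6 = 6·1 + 0, so a_3 = 6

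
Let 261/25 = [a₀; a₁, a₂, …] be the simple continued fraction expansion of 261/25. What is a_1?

⌊261/25⌋ = 10, remainder 11
⌊25/11⌋ = 2, remainder 3

2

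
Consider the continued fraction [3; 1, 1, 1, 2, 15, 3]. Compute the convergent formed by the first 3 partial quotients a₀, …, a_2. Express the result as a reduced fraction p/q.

7/2

Start with 1.
1 + 1/(1/1) = 1 + 1/1 = 2/1
3 + 1/(2/1) = 3 + 1/2 = 7/2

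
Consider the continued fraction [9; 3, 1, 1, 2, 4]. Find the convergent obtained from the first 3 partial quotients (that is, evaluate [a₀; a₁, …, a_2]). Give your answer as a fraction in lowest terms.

37/4

Starting at the tail and folding back:
Start with 1.
3 + 1/(1/1) = 3 + 1/1 = 4/1
9 + 1/(4/1) = 9 + 1/4 = 37/4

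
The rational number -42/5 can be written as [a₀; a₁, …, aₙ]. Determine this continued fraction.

⌊-42/5⌋ = -9, remainder 3
⌊5/3⌋ = 1, remainder 2
⌊3/2⌋ = 1, remainder 1
⌊2/1⌋ = 2, remainder 0

[-9; 1, 1, 2]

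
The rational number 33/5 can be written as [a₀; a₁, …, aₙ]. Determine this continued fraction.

[6; 1, 1, 2]

33 ÷ 5 → quotient 6, remainder 3
5 ÷ 3 → quotient 1, remainder 2
3 ÷ 2 → quotient 1, remainder 1
2 ÷ 1 → quotient 2, remainder 0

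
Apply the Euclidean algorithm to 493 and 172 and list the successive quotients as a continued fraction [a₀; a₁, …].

[2; 1, 6, 2, 11]

493 = 2·172 + 149, so a_0 = 2
172 = 1·149 + 23, so a_1 = 1
149 = 6·23 + 11, so a_2 = 6
23 = 2·11 + 1, so a_3 = 2
11 = 11·1 + 0, so a_4 = 11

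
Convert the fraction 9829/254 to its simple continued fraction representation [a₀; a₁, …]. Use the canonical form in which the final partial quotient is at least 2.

[38; 1, 2, 3, 2, 1, 7]

9829 = 38·254 + 177, so a_0 = 38
254 = 1·177 + 77, so a_1 = 1
177 = 2·77 + 23, so a_2 = 2
77 = 3·23 + 8, so a_3 = 3
23 = 2·8 + 7, so a_4 = 2
8 = 1·7 + 1, so a_5 = 1
7 = 7·1 + 0, so a_6 = 7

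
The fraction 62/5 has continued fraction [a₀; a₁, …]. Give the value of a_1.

62 = 12·5 + 2, so a_0 = 12
5 = 2·2 + 1, so a_1 = 2

2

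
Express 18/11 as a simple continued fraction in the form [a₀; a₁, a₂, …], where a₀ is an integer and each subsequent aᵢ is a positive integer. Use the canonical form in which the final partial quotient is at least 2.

Repeatedly divide and take the remainder:
18 ÷ 11 → quotient 1, remainder 7
11 ÷ 7 → quotient 1, remainder 4
7 ÷ 4 → quotient 1, remainder 3
4 ÷ 3 → quotient 1, remainder 1
3 ÷ 1 → quotient 3, remainder 0

[1; 1, 1, 1, 3]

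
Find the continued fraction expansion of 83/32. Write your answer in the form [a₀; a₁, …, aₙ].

Repeatedly divide and take the remainder:
⌊83/32⌋ = 2, remainder 19
⌊32/19⌋ = 1, remainder 13
⌊19/13⌋ = 1, remainder 6
⌊13/6⌋ = 2, remainder 1
⌊6/1⌋ = 6, remainder 0

[2; 1, 1, 2, 6]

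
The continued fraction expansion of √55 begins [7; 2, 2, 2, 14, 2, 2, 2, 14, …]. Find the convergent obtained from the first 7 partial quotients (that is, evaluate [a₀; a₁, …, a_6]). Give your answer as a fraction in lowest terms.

6593/889

Work from the innermost term outward:
Start with 2.
2 + 1/(2/1) = 2 + 1/2 = 5/2
14 + 1/(5/2) = 14 + 2/5 = 72/5
2 + 1/(72/5) = 2 + 5/72 = 149/72
2 + 1/(149/72) = 2 + 72/149 = 370/149
2 + 1/(370/149) = 2 + 149/370 = 889/370
7 + 1/(889/370) = 7 + 370/889 = 6593/889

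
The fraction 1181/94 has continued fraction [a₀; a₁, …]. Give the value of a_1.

⌊1181/94⌋ = 12, remainder 53
⌊94/53⌋ = 1, remainder 41

1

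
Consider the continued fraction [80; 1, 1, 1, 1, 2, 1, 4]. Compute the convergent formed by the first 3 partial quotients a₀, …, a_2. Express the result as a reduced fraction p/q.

Work from the innermost term outward:
Start with 1.
1 + 1/(1/1) = 1 + 1/1 = 2/1
80 + 1/(2/1) = 80 + 1/2 = 161/2

161/2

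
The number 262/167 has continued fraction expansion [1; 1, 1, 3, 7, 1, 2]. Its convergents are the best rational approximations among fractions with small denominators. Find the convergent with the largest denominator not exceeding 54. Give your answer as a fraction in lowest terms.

80/51

a_0 = 1: 1/1  (≤ bound)
a_1 = 1: 2/1  (≤ bound)
a_2 = 1: 3/2  (≤ bound)
a_3 = 3: 11/7  (≤ bound)
a_4 = 7: 80/51  (≤ bound)
a_5 = 1: 91/58  (> 54, stop)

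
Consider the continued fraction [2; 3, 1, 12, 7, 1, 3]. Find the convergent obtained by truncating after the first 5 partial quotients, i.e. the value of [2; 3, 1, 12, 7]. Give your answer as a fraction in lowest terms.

814/361

a_0 = 2: 2/1
a_1 = 3: 7/3
a_2 = 1: 9/4
a_3 = 12: 115/51
a_4 = 7: 814/361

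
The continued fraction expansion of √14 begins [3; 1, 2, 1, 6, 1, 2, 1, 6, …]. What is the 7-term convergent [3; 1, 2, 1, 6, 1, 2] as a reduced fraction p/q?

333/89

Build up convergents one term at a time:
a_0 = 3: 3/1
a_1 = 1: 4/1
a_2 = 2: 11/3
a_3 = 1: 15/4
a_4 = 6: 101/27
a_5 = 1: 116/31
a_6 = 2: 333/89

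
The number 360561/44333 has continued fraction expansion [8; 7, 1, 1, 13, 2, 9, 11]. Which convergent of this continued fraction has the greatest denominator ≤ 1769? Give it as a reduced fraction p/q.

a_0 = 8: 8/1  (≤ bound)
a_1 = 7: 57/7  (≤ bound)
a_2 = 1: 65/8  (≤ bound)
a_3 = 1: 122/15  (≤ bound)
a_4 = 13: 1651/203  (≤ bound)
a_5 = 2: 3424/421  (≤ bound)
a_6 = 9: 32467/3992  (> 1769, stop)

3424/421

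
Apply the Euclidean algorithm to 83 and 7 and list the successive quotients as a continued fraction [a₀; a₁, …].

83 = 11·7 + 6, so a_0 = 11
7 = 1·6 + 1, so a_1 = 1
6 = 6·1 + 0, so a_2 = 6

[11; 1, 6]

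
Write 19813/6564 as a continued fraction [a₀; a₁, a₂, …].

[3; 54, 4, 30]

Repeatedly divide and take the remainder:
19813 ÷ 6564 → quotient 3, remainder 121
6564 ÷ 121 → quotient 54, remainder 30
121 ÷ 30 → quotient 4, remainder 1
30 ÷ 1 → quotient 30, remainder 0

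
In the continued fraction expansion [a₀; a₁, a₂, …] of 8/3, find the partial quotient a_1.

Run the Euclidean algorithm, recording each quotient:
⌊8/3⌋ = 2, remainder 2
⌊3/2⌋ = 1, remainder 1

1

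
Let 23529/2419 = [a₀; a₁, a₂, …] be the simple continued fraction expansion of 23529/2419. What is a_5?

1

23529 = 9·2419 + 1758, so a_0 = 9
2419 = 1·1758 + 661, so a_1 = 1
1758 = 2·661 + 436, so a_2 = 2
661 = 1·436 + 225, so a_3 = 1
436 = 1·225 + 211, so a_4 = 1
225 = 1·211 + 14, so a_5 = 1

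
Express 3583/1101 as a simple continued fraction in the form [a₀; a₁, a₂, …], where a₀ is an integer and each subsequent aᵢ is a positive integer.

[3; 3, 1, 13, 1, 2, 1, 4]

3583 ÷ 1101 → quotient 3, remainder 280
1101 ÷ 280 → quotient 3, remainder 261
280 ÷ 261 → quotient 1, remainder 19
261 ÷ 19 → quotient 13, remainder 14
19 ÷ 14 → quotient 1, remainder 5
14 ÷ 5 → quotient 2, remainder 4
5 ÷ 4 → quotient 1, remainder 1
4 ÷ 1 → quotient 4, remainder 0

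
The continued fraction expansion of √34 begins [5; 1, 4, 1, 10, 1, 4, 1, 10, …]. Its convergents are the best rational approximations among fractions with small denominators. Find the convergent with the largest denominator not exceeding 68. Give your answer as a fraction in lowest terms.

a_0 = 5: 5/1  (≤ bound)
a_1 = 1: 6/1  (≤ bound)
a_2 = 4: 29/5  (≤ bound)
a_3 = 1: 35/6  (≤ bound)
a_4 = 10: 379/65  (≤ bound)
a_5 = 1: 414/71  (> 68, stop)

379/65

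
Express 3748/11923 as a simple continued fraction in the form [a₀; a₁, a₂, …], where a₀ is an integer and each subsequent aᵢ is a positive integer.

⌊3748/11923⌋ = 0, remainder 3748
⌊11923/3748⌋ = 3, remainder 679
⌊3748/679⌋ = 5, remainder 353
⌊679/353⌋ = 1, remainder 326
⌊353/326⌋ = 1, remainder 27
⌊326/27⌋ = 12, remainder 2
⌊27/2⌋ = 13, remainder 1
⌊2/1⌋ = 2, remainder 0

[0; 3, 5, 1, 1, 12, 13, 2]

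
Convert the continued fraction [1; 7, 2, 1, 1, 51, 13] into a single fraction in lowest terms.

Start with 13.
51 + 1/(13/1) = 51 + 1/13 = 664/13
1 + 1/(664/13) = 1 + 13/664 = 677/664
1 + 1/(677/664) = 1 + 664/677 = 1341/677
2 + 1/(1341/677) = 2 + 677/1341 = 3359/1341
7 + 1/(3359/1341) = 7 + 1341/3359 = 24854/3359
1 + 1/(24854/3359) = 1 + 3359/24854 = 28213/24854

28213/24854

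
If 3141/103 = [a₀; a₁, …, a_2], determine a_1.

2

⌊3141/103⌋ = 30, remainder 51
⌊103/51⌋ = 2, remainder 1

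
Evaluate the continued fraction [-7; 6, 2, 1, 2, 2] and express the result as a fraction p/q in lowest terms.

a_0 = -7: -7/1
a_1 = 6: -41/6
a_2 = 2: -89/13
a_3 = 1: -130/19
a_4 = 2: -349/51
a_5 = 2: -828/121

-828/121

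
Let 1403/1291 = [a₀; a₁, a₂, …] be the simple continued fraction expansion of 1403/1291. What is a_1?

11

⌊1403/1291⌋ = 1, remainder 112
⌊1291/112⌋ = 11, remainder 59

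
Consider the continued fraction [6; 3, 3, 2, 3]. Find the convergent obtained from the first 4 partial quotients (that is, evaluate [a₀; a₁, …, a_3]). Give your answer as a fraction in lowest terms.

145/23

Start with 2.
3 + 1/(2/1) = 3 + 1/2 = 7/2
3 + 1/(7/2) = 3 + 2/7 = 23/7
6 + 1/(23/7) = 6 + 7/23 = 145/23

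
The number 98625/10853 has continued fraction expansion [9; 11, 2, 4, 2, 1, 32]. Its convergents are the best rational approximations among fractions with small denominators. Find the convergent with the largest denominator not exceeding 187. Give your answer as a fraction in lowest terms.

936/103

List convergents until the denominator exceeds the bound:
a_0 = 9: 9/1  (≤ bound)
a_1 = 11: 100/11  (≤ bound)
a_2 = 2: 209/23  (≤ bound)
a_3 = 4: 936/103  (≤ bound)
a_4 = 2: 2081/229  (> 187, stop)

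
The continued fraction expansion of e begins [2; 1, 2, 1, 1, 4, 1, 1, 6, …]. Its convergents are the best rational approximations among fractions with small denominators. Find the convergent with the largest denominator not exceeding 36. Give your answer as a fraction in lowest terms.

87/32

a_0 = 2: 2/1  (≤ bound)
a_1 = 1: 3/1  (≤ bound)
a_2 = 2: 8/3  (≤ bound)
a_3 = 1: 11/4  (≤ bound)
a_4 = 1: 19/7  (≤ bound)
a_5 = 4: 87/32  (≤ bound)
a_6 = 1: 106/39  (> 36, stop)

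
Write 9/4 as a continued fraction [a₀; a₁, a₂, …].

⌊9/4⌋ = 2, remainder 1
⌊4/1⌋ = 4, remainder 0

[2; 4]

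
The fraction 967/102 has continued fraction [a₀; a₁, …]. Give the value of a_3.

⌊967/102⌋ = 9, remainder 49
⌊102/49⌋ = 2, remainder 4
⌊49/4⌋ = 12, remainder 1
⌊4/1⌋ = 4, remainder 0

4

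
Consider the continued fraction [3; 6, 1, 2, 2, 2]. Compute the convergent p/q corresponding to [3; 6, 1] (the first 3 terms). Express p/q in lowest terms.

Starting at the tail and folding back:
Start with 1.
6 + 1/(1/1) = 6 + 1/1 = 7/1
3 + 1/(7/1) = 3 + 1/7 = 22/7

22/7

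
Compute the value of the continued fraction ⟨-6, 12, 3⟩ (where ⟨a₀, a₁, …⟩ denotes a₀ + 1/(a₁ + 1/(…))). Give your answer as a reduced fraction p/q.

-219/37

a_0 = -6: -6/1
a_1 = 12: -71/12
a_2 = 3: -219/37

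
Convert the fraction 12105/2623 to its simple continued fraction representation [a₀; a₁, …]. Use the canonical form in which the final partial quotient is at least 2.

[4; 1, 1, 1, 1, 2, 13, 15]

12105 = 4·2623 + 1613, so a_0 = 4
2623 = 1·1613 + 1010, so a_1 = 1
1613 = 1·1010 + 603, so a_2 = 1
1010 = 1·603 + 407, so a_3 = 1
603 = 1·407 + 196, so a_4 = 1
407 = 2·196 + 15, so a_5 = 2
196 = 13·15 + 1, so a_6 = 13
15 = 15·1 + 0, so a_7 = 15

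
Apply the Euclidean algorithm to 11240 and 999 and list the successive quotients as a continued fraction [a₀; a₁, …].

[11; 3, 1, 49, 5]

Repeatedly divide and take the remainder:
11240 ÷ 999 → quotient 11, remainder 251
999 ÷ 251 → quotient 3, remainder 246
251 ÷ 246 → quotient 1, remainder 5
246 ÷ 5 → quotient 49, remainder 1
5 ÷ 1 → quotient 5, remainder 0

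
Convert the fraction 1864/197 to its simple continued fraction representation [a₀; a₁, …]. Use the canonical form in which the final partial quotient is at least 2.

[9; 2, 6, 15]

1864 = 9·197 + 91, so a_0 = 9
197 = 2·91 + 15, so a_1 = 2
91 = 6·15 + 1, so a_2 = 6
15 = 15·1 + 0, so a_3 = 15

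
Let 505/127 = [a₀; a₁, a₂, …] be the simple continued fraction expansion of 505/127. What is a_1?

1

505 = 3·127 + 124, so a_0 = 3
127 = 1·124 + 3, so a_1 = 1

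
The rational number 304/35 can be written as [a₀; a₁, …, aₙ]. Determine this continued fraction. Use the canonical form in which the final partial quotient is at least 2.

Run the Euclidean algorithm, recording each quotient:
304 ÷ 35 → quotient 8, remainder 24
35 ÷ 24 → quotient 1, remainder 11
24 ÷ 11 → quotient 2, remainder 2
11 ÷ 2 → quotient 5, remainder 1
2 ÷ 1 → quotient 2, remainder 0

[8; 1, 2, 5, 2]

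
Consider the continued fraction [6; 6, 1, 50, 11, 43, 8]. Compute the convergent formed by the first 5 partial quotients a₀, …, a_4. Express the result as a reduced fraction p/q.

Compute successive convergents:
a_0 = 6: 6/1
a_1 = 6: 37/6
a_2 = 1: 43/7
a_3 = 50: 2187/356
a_4 = 11: 24100/3923

24100/3923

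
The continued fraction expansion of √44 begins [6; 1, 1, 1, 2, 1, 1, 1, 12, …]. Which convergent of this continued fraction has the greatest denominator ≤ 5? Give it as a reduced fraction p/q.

a_0 = 6: 6/1  (≤ bound)
a_1 = 1: 7/1  (≤ bound)
a_2 = 1: 13/2  (≤ bound)
a_3 = 1: 20/3  (≤ bound)
a_4 = 2: 53/8  (> 5, stop)

20/3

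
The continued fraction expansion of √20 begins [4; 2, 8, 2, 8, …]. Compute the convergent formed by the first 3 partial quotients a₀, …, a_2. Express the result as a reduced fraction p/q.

76/17

Start with 8.
2 + 1/(8/1) = 2 + 1/8 = 17/8
4 + 1/(17/8) = 4 + 8/17 = 76/17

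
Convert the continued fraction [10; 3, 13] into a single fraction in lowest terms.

413/40

Build up convergents one term at a time:
a_0 = 10: 10/1
a_1 = 3: 31/3
a_2 = 13: 413/40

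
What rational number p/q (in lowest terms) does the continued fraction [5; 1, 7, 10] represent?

476/81

Start with 10.
7 + 1/(10/1) = 7 + 1/10 = 71/10
1 + 1/(71/10) = 1 + 10/71 = 81/71
5 + 1/(81/71) = 5 + 71/81 = 476/81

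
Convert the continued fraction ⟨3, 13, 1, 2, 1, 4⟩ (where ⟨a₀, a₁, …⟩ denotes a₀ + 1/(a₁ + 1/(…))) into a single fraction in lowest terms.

802/261

a_0 = 3: 3/1
a_1 = 13: 40/13
a_2 = 1: 43/14
a_3 = 2: 126/41
a_4 = 1: 169/55
a_5 = 4: 802/261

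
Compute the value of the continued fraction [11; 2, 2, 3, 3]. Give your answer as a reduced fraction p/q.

a_0 = 11: 11/1
a_1 = 2: 23/2
a_2 = 2: 57/5
a_3 = 3: 194/17
a_4 = 3: 639/56

639/56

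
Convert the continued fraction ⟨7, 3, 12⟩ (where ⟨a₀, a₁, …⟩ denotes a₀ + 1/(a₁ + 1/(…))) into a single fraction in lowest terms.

Starting at the tail and folding back:
Start with 12.
3 + 1/(12/1) = 3 + 1/12 = 37/12
7 + 1/(37/12) = 7 + 12/37 = 271/37

271/37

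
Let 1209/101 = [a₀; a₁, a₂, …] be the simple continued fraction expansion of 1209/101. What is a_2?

32

1209 ÷ 101 → quotient 11, remainder 98
101 ÷ 98 → quotient 1, remainder 3
98 ÷ 3 → quotient 32, remainder 2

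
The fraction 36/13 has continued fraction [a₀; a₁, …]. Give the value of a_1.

1

Run the Euclidean algorithm, recording each quotient:
⌊36/13⌋ = 2, remainder 10
⌊13/10⌋ = 1, remainder 3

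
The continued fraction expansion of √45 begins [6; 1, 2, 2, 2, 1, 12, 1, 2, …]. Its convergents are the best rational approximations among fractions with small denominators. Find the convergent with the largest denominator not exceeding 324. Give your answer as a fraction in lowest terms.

a_0 = 6: 6/1  (≤ bound)
a_1 = 1: 7/1  (≤ bound)
a_2 = 2: 20/3  (≤ bound)
a_3 = 2: 47/7  (≤ bound)
a_4 = 2: 114/17  (≤ bound)
a_5 = 1: 161/24  (≤ bound)
a_6 = 12: 2046/305  (≤ bound)
a_7 = 1: 2207/329  (> 324, stop)

2046/305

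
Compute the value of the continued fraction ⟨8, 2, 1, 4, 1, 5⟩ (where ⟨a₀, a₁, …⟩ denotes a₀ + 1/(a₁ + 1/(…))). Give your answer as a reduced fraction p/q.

Compute successive convergents:
a_0 = 8: 8/1
a_1 = 2: 17/2
a_2 = 1: 25/3
a_3 = 4: 117/14
a_4 = 1: 142/17
a_5 = 5: 827/99

827/99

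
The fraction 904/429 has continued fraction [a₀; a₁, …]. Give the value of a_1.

904 = 2·429 + 46, so a_0 = 2
429 = 9·46 + 15, so a_1 = 9

9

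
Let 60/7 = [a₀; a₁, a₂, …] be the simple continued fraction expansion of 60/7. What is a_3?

3

Repeatedly divide and take the remainder:
⌊60/7⌋ = 8, remainder 4
⌊7/4⌋ = 1, remainder 3
⌊4/3⌋ = 1, remainder 1
⌊3/1⌋ = 3, remainder 0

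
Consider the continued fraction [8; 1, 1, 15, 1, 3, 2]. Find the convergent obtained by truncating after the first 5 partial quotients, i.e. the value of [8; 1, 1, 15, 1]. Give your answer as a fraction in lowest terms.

281/33

Build up convergents one term at a time:
a_0 = 8: 8/1
a_1 = 1: 9/1
a_2 = 1: 17/2
a_3 = 15: 264/31
a_4 = 1: 281/33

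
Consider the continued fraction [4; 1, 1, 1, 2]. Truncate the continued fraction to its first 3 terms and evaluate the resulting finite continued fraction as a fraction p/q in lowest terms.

Compute successive convergents:
a_0 = 4: 4/1
a_1 = 1: 5/1
a_2 = 1: 9/2

9/2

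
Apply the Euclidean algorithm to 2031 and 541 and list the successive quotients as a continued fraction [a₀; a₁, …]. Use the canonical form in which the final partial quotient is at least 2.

[3; 1, 3, 14, 1, 3, 2]

Run the Euclidean algorithm, recording each quotient:
⌊2031/541⌋ = 3, remainder 408
⌊541/408⌋ = 1, remainder 133
⌊408/133⌋ = 3, remainder 9
⌊133/9⌋ = 14, remainder 7
⌊9/7⌋ = 1, remainder 2
⌊7/2⌋ = 3, remainder 1
⌊2/1⌋ = 2, remainder 0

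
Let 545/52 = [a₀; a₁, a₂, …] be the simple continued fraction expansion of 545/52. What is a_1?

⌊545/52⌋ = 10, remainder 25
⌊52/25⌋ = 2, remainder 2

2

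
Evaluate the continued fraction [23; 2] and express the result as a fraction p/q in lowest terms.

Build up convergents one term at a time:
a_0 = 23: 23/1
a_1 = 2: 47/2

47/2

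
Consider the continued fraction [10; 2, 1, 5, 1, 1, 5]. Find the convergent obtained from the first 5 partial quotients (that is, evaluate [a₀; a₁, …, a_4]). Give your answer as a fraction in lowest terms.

207/20

Build up convergents one term at a time:
a_0 = 10: 10/1
a_1 = 2: 21/2
a_2 = 1: 31/3
a_3 = 5: 176/17
a_4 = 1: 207/20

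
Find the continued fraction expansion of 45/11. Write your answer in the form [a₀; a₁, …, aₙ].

[4; 11]

Run the Euclidean algorithm, recording each quotient:
45 ÷ 11 → quotient 4, remainder 1
11 ÷ 1 → quotient 11, remainder 0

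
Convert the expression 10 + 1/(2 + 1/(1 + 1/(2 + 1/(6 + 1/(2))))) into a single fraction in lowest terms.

1141/110

Start with 2.
6 + 1/(2/1) = 6 + 1/2 = 13/2
2 + 1/(13/2) = 2 + 2/13 = 28/13
1 + 1/(28/13) = 1 + 13/28 = 41/28
2 + 1/(41/28) = 2 + 28/41 = 110/41
10 + 1/(110/41) = 10 + 41/110 = 1141/110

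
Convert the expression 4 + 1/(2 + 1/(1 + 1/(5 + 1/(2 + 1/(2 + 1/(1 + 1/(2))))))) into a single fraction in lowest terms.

1510/347

Use the convergent recurrence hₖ = aₖ·hₖ₋₁ + hₖ₋₂ (and likewise for the denominators kₖ):
a_0 = 4: 4/1
a_1 = 2: 9/2
a_2 = 1: 13/3
a_3 = 5: 74/17
a_4 = 2: 161/37
a_5 = 2: 396/91
a_6 = 1: 557/128
a_7 = 2: 1510/347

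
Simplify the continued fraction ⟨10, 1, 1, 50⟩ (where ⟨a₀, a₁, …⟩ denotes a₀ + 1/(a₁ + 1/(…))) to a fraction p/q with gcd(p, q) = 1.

a_0 = 10: 10/1
a_1 = 1: 11/1
a_2 = 1: 21/2
a_3 = 50: 1061/101

1061/101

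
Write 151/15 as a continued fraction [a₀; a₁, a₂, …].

[10; 15]

Apply division with remainder until the remainder is 0:
151 ÷ 15 → quotient 10, remainder 1
15 ÷ 1 → quotient 15, remainder 0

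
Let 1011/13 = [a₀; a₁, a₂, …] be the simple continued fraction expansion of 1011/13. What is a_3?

Apply division with remainder until the remainder is 0:
⌊1011/13⌋ = 77, remainder 10
⌊13/10⌋ = 1, remainder 3
⌊10/3⌋ = 3, remainder 1
⌊3/1⌋ = 3, remainder 0

3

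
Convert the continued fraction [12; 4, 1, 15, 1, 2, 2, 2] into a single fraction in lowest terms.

Start with 2.
2 + 1/(2/1) = 2 + 1/2 = 5/2
2 + 1/(5/2) = 2 + 2/5 = 12/5
1 + 1/(12/5) = 1 + 5/12 = 17/12
15 + 1/(17/12) = 15 + 12/17 = 267/17
1 + 1/(267/17) = 1 + 17/267 = 284/267
4 + 1/(284/267) = 4 + 267/284 = 1403/284
12 + 1/(1403/284) = 12 + 284/1403 = 17120/1403

17120/1403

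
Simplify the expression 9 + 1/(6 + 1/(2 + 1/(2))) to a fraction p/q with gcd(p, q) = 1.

a_0 = 9: 9/1
a_1 = 6: 55/6
a_2 = 2: 119/13
a_3 = 2: 293/32

293/32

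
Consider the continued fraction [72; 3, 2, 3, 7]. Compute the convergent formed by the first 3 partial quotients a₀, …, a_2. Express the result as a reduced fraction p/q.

506/7

Start with 2.
3 + 1/(2/1) = 3 + 1/2 = 7/2
72 + 1/(7/2) = 72 + 2/7 = 506/7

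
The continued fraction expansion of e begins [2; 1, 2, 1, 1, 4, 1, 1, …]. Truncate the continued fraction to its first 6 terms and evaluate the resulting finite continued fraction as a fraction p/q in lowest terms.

87/32

Collapse the nested fraction from the inside out:
Start with 4.
1 + 1/(4/1) = 1 + 1/4 = 5/4
1 + 1/(5/4) = 1 + 4/5 = 9/5
2 + 1/(9/5) = 2 + 5/9 = 23/9
1 + 1/(23/9) = 1 + 9/23 = 32/23
2 + 1/(32/23) = 2 + 23/32 = 87/32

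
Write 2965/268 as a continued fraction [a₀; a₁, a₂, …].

[11; 15, 1, 3, 4]

2965 ÷ 268 → quotient 11, remainder 17
268 ÷ 17 → quotient 15, remainder 13
17 ÷ 13 → quotient 1, remainder 4
13 ÷ 4 → quotient 3, remainder 1
4 ÷ 1 → quotient 4, remainder 0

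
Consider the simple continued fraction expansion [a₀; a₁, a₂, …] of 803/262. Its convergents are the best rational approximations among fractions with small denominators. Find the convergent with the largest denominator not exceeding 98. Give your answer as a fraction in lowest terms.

a_0 = 3: 3/1  (≤ bound)
a_1 = 15: 46/15  (≤ bound)
a_2 = 2: 95/31  (≤ bound)
a_3 = 2: 236/77  (≤ bound)
a_4 = 3: 803/262  (> 98, stop)

236/77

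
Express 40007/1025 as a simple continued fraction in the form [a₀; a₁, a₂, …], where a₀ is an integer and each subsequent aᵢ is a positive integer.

[39; 32, 32]

Repeatedly divide and take the remainder:
40007 = 39·1025 + 32, so a_0 = 39
1025 = 32·32 + 1, so a_1 = 32
32 = 32·1 + 0, so a_2 = 32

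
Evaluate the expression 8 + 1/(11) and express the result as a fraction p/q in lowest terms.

a_0 = 8: 8/1
a_1 = 11: 89/11

89/11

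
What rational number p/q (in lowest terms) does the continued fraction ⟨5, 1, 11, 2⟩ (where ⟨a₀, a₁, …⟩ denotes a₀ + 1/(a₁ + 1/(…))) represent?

148/25

Start with 2.
11 + 1/(2/1) = 11 + 1/2 = 23/2
1 + 1/(23/2) = 1 + 2/23 = 25/23
5 + 1/(25/23) = 5 + 23/25 = 148/25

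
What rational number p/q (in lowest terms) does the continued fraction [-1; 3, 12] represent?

Use the convergent recurrence hₖ = aₖ·hₖ₋₁ + hₖ₋₂ (and likewise for the denominators kₖ):
a_0 = -1: -1/1
a_1 = 3: -2/3
a_2 = 12: -25/37

-25/37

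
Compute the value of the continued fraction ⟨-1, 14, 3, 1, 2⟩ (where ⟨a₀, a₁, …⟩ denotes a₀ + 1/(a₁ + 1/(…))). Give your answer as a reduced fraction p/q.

Start with 2.
1 + 1/(2/1) = 1 + 1/2 = 3/2
3 + 1/(3/2) = 3 + 2/3 = 11/3
14 + 1/(11/3) = 14 + 3/11 = 157/11
-1 + 1/(157/11) = -1 + 11/157 = -146/157

-146/157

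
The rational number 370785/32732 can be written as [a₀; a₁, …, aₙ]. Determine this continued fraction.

370785 ÷ 32732 → quotient 11, remainder 10733
32732 ÷ 10733 → quotient 3, remainder 533
10733 ÷ 533 → quotient 20, remainder 73
533 ÷ 73 → quotient 7, remainder 22
73 ÷ 22 → quotient 3, remainder 7
22 ÷ 7 → quotient 3, remainder 1
7 ÷ 1 → quotient 7, remainder 0

[11; 3, 20, 7, 3, 3, 7]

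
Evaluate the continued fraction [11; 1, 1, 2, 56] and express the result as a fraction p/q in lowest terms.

a_0 = 11: 11/1
a_1 = 1: 12/1
a_2 = 1: 23/2
a_3 = 2: 58/5
a_4 = 56: 3271/282

3271/282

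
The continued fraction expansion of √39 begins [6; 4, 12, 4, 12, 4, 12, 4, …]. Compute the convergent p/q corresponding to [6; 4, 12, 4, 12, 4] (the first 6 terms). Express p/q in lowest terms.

a_0 = 6: 6/1
a_1 = 4: 25/4
a_2 = 12: 306/49
a_3 = 4: 1249/200
a_4 = 12: 15294/2449
a_5 = 4: 62425/9996

62425/9996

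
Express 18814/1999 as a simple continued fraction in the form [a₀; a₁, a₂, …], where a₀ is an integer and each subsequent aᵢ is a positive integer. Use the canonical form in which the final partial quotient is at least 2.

[9; 2, 2, 3, 58, 2]

Repeatedly divide and take the remainder:
18814 ÷ 1999 → quotient 9, remainder 823
1999 ÷ 823 → quotient 2, remainder 353
823 ÷ 353 → quotient 2, remainder 117
353 ÷ 117 → quotient 3, remainder 2
117 ÷ 2 → quotient 58, remainder 1
2 ÷ 1 → quotient 2, remainder 0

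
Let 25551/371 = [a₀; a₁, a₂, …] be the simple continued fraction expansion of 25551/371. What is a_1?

1

Repeatedly divide and take the remainder:
25551 ÷ 371 → quotient 68, remainder 323
371 ÷ 323 → quotient 1, remainder 48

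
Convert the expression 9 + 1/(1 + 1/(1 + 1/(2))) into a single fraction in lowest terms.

Starting at the tail and folding back:
Start with 2.
1 + 1/(2/1) = 1 + 1/2 = 3/2
1 + 1/(3/2) = 1 + 2/3 = 5/3
9 + 1/(5/3) = 9 + 3/5 = 48/5

48/5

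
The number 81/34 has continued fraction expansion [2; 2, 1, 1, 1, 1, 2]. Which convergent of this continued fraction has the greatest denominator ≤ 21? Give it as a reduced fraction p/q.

List convergents until the denominator exceeds the bound:
a_0 = 2: 2/1  (≤ bound)
a_1 = 2: 5/2  (≤ bound)
a_2 = 1: 7/3  (≤ bound)
a_3 = 1: 12/5  (≤ bound)
a_4 = 1: 19/8  (≤ bound)
a_5 = 1: 31/13  (≤ bound)
a_6 = 2: 81/34  (> 21, stop)

31/13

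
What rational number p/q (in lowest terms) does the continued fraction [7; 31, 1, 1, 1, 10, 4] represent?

29160/4147

a_0 = 7: 7/1
a_1 = 31: 218/31
a_2 = 1: 225/32
a_3 = 1: 443/63
a_4 = 1: 668/95
a_5 = 10: 7123/1013
a_6 = 4: 29160/4147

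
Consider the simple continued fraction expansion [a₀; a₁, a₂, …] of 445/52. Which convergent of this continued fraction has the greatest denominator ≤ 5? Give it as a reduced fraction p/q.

a_0 = 8: 8/1  (≤ bound)
a_1 = 1: 9/1  (≤ bound)
a_2 = 1: 17/2  (≤ bound)
a_3 = 3: 60/7  (> 5, stop)

17/2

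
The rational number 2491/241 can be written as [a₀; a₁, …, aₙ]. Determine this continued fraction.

Repeatedly divide and take the remainder:
2491 = 10·241 + 81, so a_0 = 10
241 = 2·81 + 79, so a_1 = 2
81 = 1·79 + 2, so a_2 = 1
79 = 39·2 + 1, so a_3 = 39
2 = 2·1 + 0, so a_4 = 2

[10; 2, 1, 39, 2]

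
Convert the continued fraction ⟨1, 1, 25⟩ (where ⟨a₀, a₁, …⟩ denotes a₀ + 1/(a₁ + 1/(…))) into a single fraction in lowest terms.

Build up convergents one term at a time:
a_0 = 1: 1/1
a_1 = 1: 2/1
a_2 = 25: 51/26

51/26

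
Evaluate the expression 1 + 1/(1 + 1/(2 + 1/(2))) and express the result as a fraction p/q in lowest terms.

12/7

a_0 = 1: 1/1
a_1 = 1: 2/1
a_2 = 2: 5/3
a_3 = 2: 12/7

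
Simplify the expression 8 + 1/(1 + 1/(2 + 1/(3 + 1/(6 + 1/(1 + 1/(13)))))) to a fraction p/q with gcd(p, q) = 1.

a_0 = 8: 8/1
a_1 = 1: 9/1
a_2 = 2: 26/3
a_3 = 3: 87/10
a_4 = 6: 548/63
a_5 = 1: 635/73
a_6 = 13: 8803/1012

8803/1012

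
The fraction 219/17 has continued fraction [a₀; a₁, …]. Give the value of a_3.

2

⌊219/17⌋ = 12, remainder 15
⌊17/15⌋ = 1, remainder 2
⌊15/2⌋ = 7, remainder 1
⌊2/1⌋ = 2, remainder 0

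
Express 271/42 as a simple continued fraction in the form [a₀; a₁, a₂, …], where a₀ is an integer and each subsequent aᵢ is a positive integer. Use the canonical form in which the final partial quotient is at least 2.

271 ÷ 42 → quotient 6, remainder 19
42 ÷ 19 → quotient 2, remainder 4
19 ÷ 4 → quotient 4, remainder 3
4 ÷ 3 → quotient 1, remainder 1
3 ÷ 1 → quotient 3, remainder 0

[6; 2, 4, 1, 3]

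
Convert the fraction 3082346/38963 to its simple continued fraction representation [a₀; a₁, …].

[79; 9, 7, 1, 7, 11, 6]

Repeatedly divide and take the remainder:
3082346 = 79·38963 + 4269, so a_0 = 79
38963 = 9·4269 + 542, so a_1 = 9
4269 = 7·542 + 475, so a_2 = 7
542 = 1·475 + 67, so a_3 = 1
475 = 7·67 + 6, so a_4 = 7
67 = 11·6 + 1, so a_5 = 11
6 = 6·1 + 0, so a_6 = 6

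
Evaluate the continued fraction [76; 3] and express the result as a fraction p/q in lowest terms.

Use the convergent recurrence hₖ = aₖ·hₖ₋₁ + hₖ₋₂ (and likewise for the denominators kₖ):
a_0 = 76: 76/1
a_1 = 3: 229/3

229/3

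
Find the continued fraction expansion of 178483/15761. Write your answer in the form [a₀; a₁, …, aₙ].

[11; 3, 12, 35, 2, 2, 2]

178483 ÷ 15761 → quotient 11, remainder 5112
15761 ÷ 5112 → quotient 3, remainder 425
5112 ÷ 425 → quotient 12, remainder 12
425 ÷ 12 → quotient 35, remainder 5
12 ÷ 5 → quotient 2, remainder 2
5 ÷ 2 → quotient 2, remainder 1
2 ÷ 1 → quotient 2, remainder 0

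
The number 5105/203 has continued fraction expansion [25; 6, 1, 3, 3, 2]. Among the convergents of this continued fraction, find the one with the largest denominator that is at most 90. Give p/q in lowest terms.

a_0 = 25: 25/1  (≤ bound)
a_1 = 6: 151/6  (≤ bound)
a_2 = 1: 176/7  (≤ bound)
a_3 = 3: 679/27  (≤ bound)
a_4 = 3: 2213/88  (≤ bound)
a_5 = 2: 5105/203  (> 90, stop)

2213/88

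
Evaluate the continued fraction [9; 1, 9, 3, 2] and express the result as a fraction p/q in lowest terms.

713/72

a_0 = 9: 9/1
a_1 = 1: 10/1
a_2 = 9: 99/10
a_3 = 3: 307/31
a_4 = 2: 713/72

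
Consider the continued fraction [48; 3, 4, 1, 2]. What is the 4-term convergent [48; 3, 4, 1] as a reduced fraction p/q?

Build up convergents one term at a time:
a_0 = 48: 48/1
a_1 = 3: 145/3
a_2 = 4: 628/13
a_3 = 1: 773/16

773/16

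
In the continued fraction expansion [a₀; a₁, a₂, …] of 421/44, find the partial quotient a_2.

⌊421/44⌋ = 9, remainder 25
⌊44/25⌋ = 1, remainder 19
⌊25/19⌋ = 1, remainder 6

1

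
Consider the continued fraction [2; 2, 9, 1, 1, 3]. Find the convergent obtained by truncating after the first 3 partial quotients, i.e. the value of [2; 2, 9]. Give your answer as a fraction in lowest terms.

a_0 = 2: 2/1
a_1 = 2: 5/2
a_2 = 9: 47/19

47/19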